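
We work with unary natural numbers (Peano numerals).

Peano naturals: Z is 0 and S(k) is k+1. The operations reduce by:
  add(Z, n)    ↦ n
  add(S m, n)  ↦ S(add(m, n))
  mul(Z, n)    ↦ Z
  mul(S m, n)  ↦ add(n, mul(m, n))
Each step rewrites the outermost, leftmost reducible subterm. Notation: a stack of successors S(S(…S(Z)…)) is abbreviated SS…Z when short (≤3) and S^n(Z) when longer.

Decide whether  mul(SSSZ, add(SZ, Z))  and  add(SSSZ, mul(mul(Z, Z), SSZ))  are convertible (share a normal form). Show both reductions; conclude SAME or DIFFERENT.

Term A:
  start: mul(SSSZ, add(SZ, Z))
  →1  add(add(SZ, Z), mul(SSZ, add(SZ, Z)))
  →2  add(S(add(Z, Z)), mul(SSZ, add(SZ, Z)))
  →3  S(add(add(Z, Z), mul(SSZ, add(SZ, Z))))
  →4  S(add(Z, mul(SSZ, add(SZ, Z))))
  →5  S(mul(SSZ, add(SZ, Z)))
  →6  S(add(add(SZ, Z), mul(SZ, add(SZ, Z))))
  →7  S(add(S(add(Z, Z)), mul(SZ, add(SZ, Z))))
  →8  S(S(add(add(Z, Z), mul(SZ, add(SZ, Z)))))
  →9  S(S(add(Z, mul(SZ, add(SZ, Z)))))
  →10  S(S(mul(SZ, add(SZ, Z))))
  →11  S(S(add(add(SZ, Z), mul(Z, add(SZ, Z)))))
  →12  S(S(add(S(add(Z, Z)), mul(Z, add(SZ, Z)))))
  →13  S(S(S(add(add(Z, Z), mul(Z, add(SZ, Z))))))
  →14  S(S(S(add(Z, mul(Z, add(SZ, Z))))))
  →15  S(S(S(mul(Z, add(SZ, Z)))))
  →16  SSSZ

Term B:
  start: add(SSSZ, mul(mul(Z, Z), SSZ))
  →1  S(add(SSZ, mul(mul(Z, Z), SSZ)))
  →2  S(S(add(SZ, mul(mul(Z, Z), SSZ))))
  →3  S(S(S(add(Z, mul(mul(Z, Z), SSZ)))))
  →4  S(S(S(mul(mul(Z, Z), SSZ))))
  →5  S(S(S(mul(Z, SSZ))))
  →6  SSSZ

Answer: SAME — A ⇓ SSSZ, B ⇓ SSSZ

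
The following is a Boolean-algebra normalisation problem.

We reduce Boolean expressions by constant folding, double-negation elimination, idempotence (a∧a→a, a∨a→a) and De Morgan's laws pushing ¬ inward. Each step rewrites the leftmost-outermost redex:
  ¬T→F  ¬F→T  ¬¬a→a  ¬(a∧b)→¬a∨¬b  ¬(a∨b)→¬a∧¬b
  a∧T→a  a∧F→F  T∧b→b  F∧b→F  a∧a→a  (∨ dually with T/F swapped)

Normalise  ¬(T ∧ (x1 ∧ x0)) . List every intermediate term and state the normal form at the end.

  start: ¬(T ∧ (x1 ∧ x0))
  step 1: ¬T ∨ ¬(x1 ∧ x0)
  step 2: F ∨ ¬(x1 ∧ x0)
  step 3: ¬(x1 ∧ x0)
  step 4: ¬x1 ∨ ¬x0

Answer: normal form = ¬x1 ∨ ¬x0  (in 4 steps)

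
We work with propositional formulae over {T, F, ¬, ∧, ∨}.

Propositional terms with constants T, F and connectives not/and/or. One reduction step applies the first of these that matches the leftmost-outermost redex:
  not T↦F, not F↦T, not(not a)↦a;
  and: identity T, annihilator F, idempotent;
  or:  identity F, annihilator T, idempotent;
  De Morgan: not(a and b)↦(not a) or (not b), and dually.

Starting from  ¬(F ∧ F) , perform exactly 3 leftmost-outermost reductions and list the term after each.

Answer: after 3 steps: T

Working:
  start: ¬(F ∧ F)
  step 1: ¬F ∨ ¬F
  step 2: ¬F
  step 3: T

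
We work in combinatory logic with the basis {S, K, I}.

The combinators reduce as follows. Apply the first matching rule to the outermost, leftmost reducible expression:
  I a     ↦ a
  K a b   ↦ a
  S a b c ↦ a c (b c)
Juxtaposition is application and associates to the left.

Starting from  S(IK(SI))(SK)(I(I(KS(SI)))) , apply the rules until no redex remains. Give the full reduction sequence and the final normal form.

Answer: normal form = SI(SKS)  (in 6 steps)

Reduction:
  start: S(IK(SI))(SK)(I(I(KS(SI))))
  step 1: IK(SI)(I(I(KS(SI))))(SK(I(I(KS(SI)))))
  step 2: K(SI)(I(I(KS(SI))))(SK(I(I(KS(SI)))))
  step 3: SI(SK(I(I(KS(SI)))))
  step 4: SI(SK(I(KS(SI))))
  step 5: SI(SK(KS(SI)))
  step 6: SI(SKS)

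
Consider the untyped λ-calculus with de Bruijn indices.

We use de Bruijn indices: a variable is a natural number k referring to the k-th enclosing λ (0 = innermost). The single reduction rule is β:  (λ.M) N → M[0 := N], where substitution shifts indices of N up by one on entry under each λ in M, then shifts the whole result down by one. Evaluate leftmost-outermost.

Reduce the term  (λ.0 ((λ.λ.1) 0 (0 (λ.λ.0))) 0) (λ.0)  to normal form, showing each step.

  start: (λ.0 ((λ.λ.1) 0 (0 (λ.λ.0))) 0) (λ.0)
  [1] (λ.0) ((λ.λ.1) (λ.0) ((λ.0) (λ.λ.0))) (λ.0)
  [2] (λ.λ.1) (λ.0) ((λ.0) (λ.λ.0)) (λ.0)
  [3] (λ.λ.0) ((λ.0) (λ.λ.0)) (λ.0)
  [4] (λ.0) (λ.0)
  [5] λ.0

Answer: normal form = λ.0  (in 5 steps)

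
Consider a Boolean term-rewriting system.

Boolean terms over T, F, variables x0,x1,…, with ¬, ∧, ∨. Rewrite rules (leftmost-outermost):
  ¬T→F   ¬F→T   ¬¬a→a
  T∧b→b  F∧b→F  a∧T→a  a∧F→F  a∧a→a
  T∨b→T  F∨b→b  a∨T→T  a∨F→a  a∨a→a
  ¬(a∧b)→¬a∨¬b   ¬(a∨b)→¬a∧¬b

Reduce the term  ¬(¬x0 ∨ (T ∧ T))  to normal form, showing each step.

  start: ¬(¬x0 ∨ (T ∧ T))
  step 1: ¬¬x0 ∧ ¬(T ∧ T)
  step 2: x0 ∧ ¬(T ∧ T)
  step 3: x0 ∧ (¬T ∨ ¬T)
  step 4: x0 ∧ ¬T
  step 5: x0 ∧ F
  step 6: F

Answer: normal form = F  (in 6 steps)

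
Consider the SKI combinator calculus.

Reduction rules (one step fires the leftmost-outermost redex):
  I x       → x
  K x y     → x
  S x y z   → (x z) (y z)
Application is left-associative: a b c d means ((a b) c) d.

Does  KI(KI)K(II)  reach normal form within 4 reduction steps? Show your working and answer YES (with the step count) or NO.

  start: KI(KI)K(II)
  →1  IK(II)
  →2  K(II)
  →3  KI

Answer: YES — reaches normal form KI in 3 ≤ 4 steps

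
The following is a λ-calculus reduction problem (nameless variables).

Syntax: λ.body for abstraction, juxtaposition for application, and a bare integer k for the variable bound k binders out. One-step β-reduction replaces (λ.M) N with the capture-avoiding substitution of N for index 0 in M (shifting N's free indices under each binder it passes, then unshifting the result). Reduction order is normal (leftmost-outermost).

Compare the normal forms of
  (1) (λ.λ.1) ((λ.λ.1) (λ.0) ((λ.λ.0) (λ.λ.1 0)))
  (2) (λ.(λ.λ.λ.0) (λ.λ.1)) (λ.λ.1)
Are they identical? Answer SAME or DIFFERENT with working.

Answer: SAME — A ⇓ λ.λ.0, B ⇓ λ.λ.0

Reduction:
Term A:
  start: (λ.λ.1) ((λ.λ.1) (λ.0) ((λ.λ.0) (λ.λ.1 0)))
  [1] λ.(λ.λ.1) (λ.0) ((λ.λ.0) (λ.λ.1 0))
  [2] λ.(λ.λ.0) ((λ.λ.0) (λ.λ.1 0))
  [3] λ.λ.0

Term B:
  start: (λ.(λ.λ.λ.0) (λ.λ.1)) (λ.λ.1)
  [1] (λ.λ.λ.0) (λ.λ.1)
  [2] λ.λ.0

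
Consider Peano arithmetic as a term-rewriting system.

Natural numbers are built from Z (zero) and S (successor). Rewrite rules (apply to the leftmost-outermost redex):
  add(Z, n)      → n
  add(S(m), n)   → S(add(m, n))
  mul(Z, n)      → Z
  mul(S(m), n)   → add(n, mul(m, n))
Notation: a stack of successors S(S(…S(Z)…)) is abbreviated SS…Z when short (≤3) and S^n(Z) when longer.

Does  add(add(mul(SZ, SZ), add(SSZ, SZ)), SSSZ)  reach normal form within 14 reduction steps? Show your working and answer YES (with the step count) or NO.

Answer: YES — reaches normal form S^7(Z) in 14 ≤ 14 steps

Working:
  start: add(add(mul(SZ, SZ), add(SSZ, SZ)), SSSZ)
  step 1: add(add(add(SZ, mul(Z, SZ)), add(SSZ, SZ)), SSSZ)
  step 2: add(add(S(add(Z, mul(Z, SZ))), add(SSZ, SZ)), SSSZ)
  step 3: add(S(add(add(Z, mul(Z, SZ)), add(SSZ, SZ))), SSSZ)
  step 4: S(add(add(add(Z, mul(Z, SZ)), add(SSZ, SZ)), SSSZ))
  step 5: S(add(add(mul(Z, SZ), add(SSZ, SZ)), SSSZ))
  step 6: S(add(add(Z, add(SSZ, SZ)), SSSZ))
  step 7: S(add(add(SSZ, SZ), SSSZ))
  step 8: S(add(S(add(SZ, SZ)), SSSZ))
  step 9: S(S(add(add(SZ, SZ), SSSZ)))
  step 10: S(S(add(S(add(Z, SZ)), SSSZ)))
  step 11: S(S(S(add(add(Z, SZ), SSSZ))))
  step 12: S(S(S(add(SZ, SSSZ))))
  step 13: S(S(S(S(add(Z, SSSZ)))))
  step 14: S^7(Z)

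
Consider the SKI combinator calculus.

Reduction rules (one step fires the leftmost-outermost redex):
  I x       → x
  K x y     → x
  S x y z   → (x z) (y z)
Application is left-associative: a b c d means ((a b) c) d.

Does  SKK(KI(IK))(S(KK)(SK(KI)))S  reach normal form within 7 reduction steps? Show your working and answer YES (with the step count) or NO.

Answer: NO — after 7 steps the term is K(KS(KIS)), not yet normal

Working:
  start: SKK(KI(IK))(S(KK)(SK(KI)))S
  →1  K(KI(IK))(K(KI(IK)))(S(KK)(SK(KI)))S
  →2  KI(IK)(S(KK)(SK(KI)))S
  →3  I(S(KK)(SK(KI)))S
  →4  S(KK)(SK(KI))S
  →5  KKS(SK(KI)S)
  →6  K(SK(KI)S)
  →7  K(KS(KIS))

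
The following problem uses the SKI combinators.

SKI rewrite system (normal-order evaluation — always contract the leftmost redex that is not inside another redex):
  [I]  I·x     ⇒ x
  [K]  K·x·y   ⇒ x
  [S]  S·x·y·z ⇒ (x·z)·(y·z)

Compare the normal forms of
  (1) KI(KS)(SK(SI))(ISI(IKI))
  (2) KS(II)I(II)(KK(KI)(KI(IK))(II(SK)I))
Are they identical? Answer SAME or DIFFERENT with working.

Term A:
  start: KI(KS)(SK(SI))(ISI(IKI))
  →1  I(SK(SI))(ISI(IKI))
  →2  SK(SI)(ISI(IKI))
  →3  K(ISI(IKI))(SI(ISI(IKI)))
  →4  ISI(IKI)
  →5  SI(IKI)
  →6  SI(KI)

Term B:
  start: KS(II)I(II)(KK(KI)(KI(IK))(II(SK)I))
  →1  SI(II)(KK(KI)(KI(IK))(II(SK)I))
  →2  I(KK(KI)(KI(IK))(II(SK)I))(II(KK(KI)(KI(IK))(II(SK)I)))
  →3  KK(KI)(KI(IK))(II(SK)I)(II(KK(KI)(KI(IK))(II(SK)I)))
  →4  K(KI(IK))(II(SK)I)(II(KK(KI)(KI(IK))(II(SK)I)))
  →5  KI(IK)(II(KK(KI)(KI(IK))(II(SK)I)))
  →6  I(II(KK(KI)(KI(IK))(II(SK)I)))
  →7  II(KK(KI)(KI(IK))(II(SK)I))
  →8  I(KK(KI)(KI(IK))(II(SK)I))
  →9  KK(KI)(KI(IK))(II(SK)I)
  →10  K(KI(IK))(II(SK)I)
  →11  KI(IK)
  →12  I

Answer: DIFFERENT — A ⇓ SI(KI), B ⇓ I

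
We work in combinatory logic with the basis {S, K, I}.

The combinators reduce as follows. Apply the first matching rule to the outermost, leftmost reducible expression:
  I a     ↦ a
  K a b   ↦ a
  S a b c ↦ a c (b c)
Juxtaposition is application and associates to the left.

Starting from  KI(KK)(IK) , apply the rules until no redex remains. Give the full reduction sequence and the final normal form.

  start: KI(KK)(IK)
  [1] I(IK)
  [2] IK
  [3] K

Answer: normal form = K  (in 3 steps)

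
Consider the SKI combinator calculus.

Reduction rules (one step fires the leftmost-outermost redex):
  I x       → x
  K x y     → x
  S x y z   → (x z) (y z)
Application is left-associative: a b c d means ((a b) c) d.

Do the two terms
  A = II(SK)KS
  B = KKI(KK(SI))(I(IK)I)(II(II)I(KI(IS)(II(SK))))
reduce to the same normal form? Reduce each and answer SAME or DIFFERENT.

Term A:
  start: II(SK)KS
  →1  I(SK)KS
  →2  SKKS
  →3  KS(KS)
  →4  S

Term B:
  start: KKI(KK(SI))(I(IK)I)(II(II)I(KI(IS)(II(SK))))
  →1  K(KK(SI))(I(IK)I)(II(II)I(KI(IS)(II(SK))))
  →2  KK(SI)(II(II)I(KI(IS)(II(SK))))
  →3  K(II(II)I(KI(IS)(II(SK))))
  →4  K(I(II)I(KI(IS)(II(SK))))
  →5  K(III(KI(IS)(II(SK))))
  →6  K(II(KI(IS)(II(SK))))
  →7  K(I(KI(IS)(II(SK))))
  →8  K(KI(IS)(II(SK)))
  →9  K(I(II(SK)))
  →10  K(II(SK))
  →11  K(I(SK))
  →12  K(SK)

Answer: DIFFERENT — A ⇓ S, B ⇓ K(SK)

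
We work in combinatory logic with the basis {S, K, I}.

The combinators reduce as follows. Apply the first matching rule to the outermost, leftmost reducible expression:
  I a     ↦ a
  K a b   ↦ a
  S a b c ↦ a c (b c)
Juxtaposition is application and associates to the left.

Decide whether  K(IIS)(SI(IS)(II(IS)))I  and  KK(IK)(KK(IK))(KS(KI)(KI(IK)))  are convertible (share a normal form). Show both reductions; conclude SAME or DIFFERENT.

Answer: DIFFERENT — A ⇓ SI, B ⇓ K

Derivation:
Term A:
  start: K(IIS)(SI(IS)(II(IS)))I
  [1] IISI
  [2] ISI
  [3] SI

Term B:
  start: KK(IK)(KK(IK))(KS(KI)(KI(IK)))
  [1] K(KK(IK))(KS(KI)(KI(IK)))
  [2] KK(IK)
  [3] K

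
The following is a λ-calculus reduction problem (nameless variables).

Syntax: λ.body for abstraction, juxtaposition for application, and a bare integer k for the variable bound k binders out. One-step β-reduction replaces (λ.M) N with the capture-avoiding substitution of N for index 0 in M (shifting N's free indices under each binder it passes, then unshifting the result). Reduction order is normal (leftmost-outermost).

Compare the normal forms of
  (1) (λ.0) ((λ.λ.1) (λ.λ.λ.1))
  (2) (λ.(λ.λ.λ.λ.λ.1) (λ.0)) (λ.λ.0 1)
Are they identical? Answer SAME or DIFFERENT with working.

Term A:
  start: (λ.0) ((λ.λ.1) (λ.λ.λ.1))
  [1] (λ.λ.1) (λ.λ.λ.1)
  [2] λ.λ.λ.λ.1

Term B:
  start: (λ.(λ.λ.λ.λ.λ.1) (λ.0)) (λ.λ.0 1)
  [1] (λ.λ.λ.λ.λ.1) (λ.0)
  [2] λ.λ.λ.λ.1

Answer: SAME — A ⇓ λ.λ.λ.λ.1, B ⇓ λ.λ.λ.λ.1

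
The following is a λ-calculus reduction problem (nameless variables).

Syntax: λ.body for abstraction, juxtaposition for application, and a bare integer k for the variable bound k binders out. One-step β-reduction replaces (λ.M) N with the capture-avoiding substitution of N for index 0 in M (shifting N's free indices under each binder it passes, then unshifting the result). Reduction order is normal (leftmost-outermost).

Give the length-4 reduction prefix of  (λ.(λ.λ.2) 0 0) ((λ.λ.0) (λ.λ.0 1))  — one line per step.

Answer: after 4 steps: λ.0

Working:
  start: (λ.(λ.λ.2) 0 0) ((λ.λ.0) (λ.λ.0 1))
  →1  (λ.λ.(λ.λ.0) (λ.λ.0 1)) ((λ.λ.0) (λ.λ.0 1)) ((λ.λ.0) (λ.λ.0 1))
  →2  (λ.(λ.λ.0) (λ.λ.0 1)) ((λ.λ.0) (λ.λ.0 1))
  →3  (λ.λ.0) (λ.λ.0 1)
  →4  λ.0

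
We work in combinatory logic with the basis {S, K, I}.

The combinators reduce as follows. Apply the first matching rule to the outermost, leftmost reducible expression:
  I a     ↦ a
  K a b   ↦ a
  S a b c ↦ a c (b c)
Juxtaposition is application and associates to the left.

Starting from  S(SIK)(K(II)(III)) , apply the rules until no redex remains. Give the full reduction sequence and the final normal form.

  start: S(SIK)(K(II)(III))
  step 1: S(SIK)(II)
  step 2: S(SIK)I

Answer: normal form = S(SIK)I  (in 2 steps)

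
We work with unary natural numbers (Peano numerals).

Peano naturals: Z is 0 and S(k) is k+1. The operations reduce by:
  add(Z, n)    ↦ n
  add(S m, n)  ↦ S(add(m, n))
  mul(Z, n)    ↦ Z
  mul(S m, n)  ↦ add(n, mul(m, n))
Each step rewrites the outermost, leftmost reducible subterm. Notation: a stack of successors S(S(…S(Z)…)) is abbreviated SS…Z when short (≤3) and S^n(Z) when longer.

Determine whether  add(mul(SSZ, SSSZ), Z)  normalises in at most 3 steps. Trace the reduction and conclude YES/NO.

  start: add(mul(SSZ, SSSZ), Z)
  step 1: add(add(SSSZ, mul(SZ, SSSZ)), Z)
  step 2: add(S(add(SSZ, mul(SZ, SSSZ))), Z)
  step 3: S(add(add(SSZ, mul(SZ, SSSZ)), Z))

Answer: NO — after 3 steps the term is S(add(add(SSZ, mul(SZ, SSSZ)), Z)), not yet normal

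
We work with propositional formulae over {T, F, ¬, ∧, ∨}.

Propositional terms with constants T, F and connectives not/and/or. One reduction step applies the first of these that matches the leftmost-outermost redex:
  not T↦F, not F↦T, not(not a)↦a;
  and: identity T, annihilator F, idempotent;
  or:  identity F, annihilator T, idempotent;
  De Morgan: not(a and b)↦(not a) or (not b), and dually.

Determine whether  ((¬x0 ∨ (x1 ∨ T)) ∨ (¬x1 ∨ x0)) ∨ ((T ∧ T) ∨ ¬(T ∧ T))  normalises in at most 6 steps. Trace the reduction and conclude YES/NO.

  start: ((¬x0 ∨ (x1 ∨ T)) ∨ (¬x1 ∨ x0)) ∨ ((T ∧ T) ∨ ¬(T ∧ T))
  [1] ((¬x0 ∨ T) ∨ (¬x1 ∨ x0)) ∨ ((T ∧ T) ∨ ¬(T ∧ T))
  [2] (T ∨ (¬x1 ∨ x0)) ∨ ((T ∧ T) ∨ ¬(T ∧ T))
  [3] T ∨ ((T ∧ T) ∨ ¬(T ∧ T))
  [4] T

Answer: YES — reaches normal form T in 4 ≤ 6 steps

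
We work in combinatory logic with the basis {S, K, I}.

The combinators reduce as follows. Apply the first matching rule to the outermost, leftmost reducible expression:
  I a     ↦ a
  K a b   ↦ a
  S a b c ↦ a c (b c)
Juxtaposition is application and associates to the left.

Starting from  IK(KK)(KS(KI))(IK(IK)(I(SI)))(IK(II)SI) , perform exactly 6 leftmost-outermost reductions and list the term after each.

Answer: after 6 steps: K(II)

Working:
  start: IK(KK)(KS(KI))(IK(IK)(I(SI)))(IK(II)SI)
  step 1: K(KK)(KS(KI))(IK(IK)(I(SI)))(IK(II)SI)
  step 2: KK(IK(IK)(I(SI)))(IK(II)SI)
  step 3: K(IK(II)SI)
  step 4: K(K(II)SI)
  step 5: K(III)
  step 6: K(II)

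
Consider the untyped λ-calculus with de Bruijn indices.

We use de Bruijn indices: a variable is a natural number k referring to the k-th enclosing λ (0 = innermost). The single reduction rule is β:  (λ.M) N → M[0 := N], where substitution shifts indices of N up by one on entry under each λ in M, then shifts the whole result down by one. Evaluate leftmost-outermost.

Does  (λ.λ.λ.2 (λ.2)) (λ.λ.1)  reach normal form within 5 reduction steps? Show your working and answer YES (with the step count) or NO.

Answer: YES — reaches normal form λ.λ.λ.λ.3 in 2 ≤ 5 steps

Reduction:
  start: (λ.λ.λ.2 (λ.2)) (λ.λ.1)
  →1  λ.λ.(λ.λ.1) (λ.2)
  →2  λ.λ.λ.λ.3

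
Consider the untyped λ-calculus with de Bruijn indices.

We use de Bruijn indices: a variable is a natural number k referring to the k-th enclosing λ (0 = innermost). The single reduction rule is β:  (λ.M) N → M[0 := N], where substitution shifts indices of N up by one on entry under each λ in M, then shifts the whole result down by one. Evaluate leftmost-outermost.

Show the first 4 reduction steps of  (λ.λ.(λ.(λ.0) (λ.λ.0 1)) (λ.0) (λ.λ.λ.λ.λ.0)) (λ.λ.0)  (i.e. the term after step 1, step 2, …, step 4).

Answer: after 4 steps: λ.λ.0 (λ.λ.λ.λ.λ.0)

Derivation:
  start: (λ.λ.(λ.(λ.0) (λ.λ.0 1)) (λ.0) (λ.λ.λ.λ.λ.0)) (λ.λ.0)
  →1  λ.(λ.(λ.0) (λ.λ.0 1)) (λ.0) (λ.λ.λ.λ.λ.0)
  →2  λ.(λ.0) (λ.λ.0 1) (λ.λ.λ.λ.λ.0)
  →3  λ.(λ.λ.0 1) (λ.λ.λ.λ.λ.0)
  →4  λ.λ.0 (λ.λ.λ.λ.λ.0)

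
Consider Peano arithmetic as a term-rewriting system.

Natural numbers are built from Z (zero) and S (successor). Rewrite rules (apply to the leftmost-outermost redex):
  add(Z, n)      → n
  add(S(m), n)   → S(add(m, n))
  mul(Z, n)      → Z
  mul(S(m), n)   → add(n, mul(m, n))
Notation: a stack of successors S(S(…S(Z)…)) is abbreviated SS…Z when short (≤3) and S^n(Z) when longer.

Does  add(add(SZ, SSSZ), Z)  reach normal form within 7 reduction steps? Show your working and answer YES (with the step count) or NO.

Answer: YES — reaches normal form S^4(Z) in 7 ≤ 7 steps

Reduction:
  start: add(add(SZ, SSSZ), Z)
  [1] add(S(add(Z, SSSZ)), Z)
  [2] S(add(add(Z, SSSZ), Z))
  [3] S(add(SSSZ, Z))
  [4] S(S(add(SSZ, Z)))
  [5] S(S(S(add(SZ, Z))))
  [6] S(S(S(S(add(Z, Z)))))
  [7] S^4(Z)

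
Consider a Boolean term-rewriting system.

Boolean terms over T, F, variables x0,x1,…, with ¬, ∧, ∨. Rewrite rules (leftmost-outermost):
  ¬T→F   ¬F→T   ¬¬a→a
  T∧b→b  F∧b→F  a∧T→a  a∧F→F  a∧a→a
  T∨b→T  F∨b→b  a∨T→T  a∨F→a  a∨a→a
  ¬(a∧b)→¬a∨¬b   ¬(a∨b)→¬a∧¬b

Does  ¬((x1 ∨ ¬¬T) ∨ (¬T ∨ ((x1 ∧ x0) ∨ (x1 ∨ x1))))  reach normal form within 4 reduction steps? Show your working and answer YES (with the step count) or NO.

  start: ¬((x1 ∨ ¬¬T) ∨ (¬T ∨ ((x1 ∧ x0) ∨ (x1 ∨ x1))))
  step 1: ¬(x1 ∨ ¬¬T) ∧ ¬(¬T ∨ ((x1 ∧ x0) ∨ (x1 ∨ x1)))
  step 2: (¬x1 ∧ ¬¬¬T) ∧ ¬(¬T ∨ ((x1 ∧ x0) ∨ (x1 ∨ x1)))
  step 3: (¬x1 ∧ ¬T) ∧ ¬(¬T ∨ ((x1 ∧ x0) ∨ (x1 ∨ x1)))
  step 4: (¬x1 ∧ F) ∧ ¬(¬T ∨ ((x1 ∧ x0) ∨ (x1 ∨ x1)))

Answer: NO — after 4 steps the term is (¬x1 ∧ F) ∧ ¬(¬T ∨ ((x1 ∧ x0) ∨ (x1 ∨ x1))), not yet normal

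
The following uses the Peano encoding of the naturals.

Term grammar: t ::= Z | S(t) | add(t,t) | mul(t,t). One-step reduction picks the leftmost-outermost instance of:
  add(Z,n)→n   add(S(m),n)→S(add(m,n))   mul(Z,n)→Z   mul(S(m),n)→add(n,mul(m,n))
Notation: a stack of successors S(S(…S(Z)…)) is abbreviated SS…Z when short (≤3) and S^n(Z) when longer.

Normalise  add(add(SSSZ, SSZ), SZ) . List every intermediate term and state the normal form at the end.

  start: add(add(SSSZ, SSZ), SZ)
  →1  add(S(add(SSZ, SSZ)), SZ)
  →2  S(add(add(SSZ, SSZ), SZ))
  →3  S(add(S(add(SZ, SSZ)), SZ))
  →4  S(S(add(add(SZ, SSZ), SZ)))
  →5  S(S(add(S(add(Z, SSZ)), SZ)))
  →6  S(S(S(add(add(Z, SSZ), SZ))))
  →7  S(S(S(add(SSZ, SZ))))
  →8  S(S(S(S(add(SZ, SZ)))))
  →9  S(S(S(S(S(add(Z, SZ))))))
  →10  S^6(Z)

Answer: normal form = S^6(Z)  (in 10 steps)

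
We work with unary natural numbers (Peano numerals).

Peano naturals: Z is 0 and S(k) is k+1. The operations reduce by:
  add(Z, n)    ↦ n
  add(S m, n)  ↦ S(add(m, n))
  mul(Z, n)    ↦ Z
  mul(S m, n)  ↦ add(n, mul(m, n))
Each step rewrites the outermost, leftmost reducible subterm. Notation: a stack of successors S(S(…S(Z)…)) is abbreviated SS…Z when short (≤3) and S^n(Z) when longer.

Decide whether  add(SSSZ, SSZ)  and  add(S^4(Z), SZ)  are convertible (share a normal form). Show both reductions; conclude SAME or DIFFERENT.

Term A:
  start: add(SSSZ, SSZ)
  →1  S(add(SSZ, SSZ))
  →2  S(S(add(SZ, SSZ)))
  →3  S(S(S(add(Z, SSZ))))
  →4  S^5(Z)

Term B:
  start: add(S^4(Z), SZ)
  →1  S(add(SSSZ, SZ))
  →2  S(S(add(SSZ, SZ)))
  →3  S(S(S(add(SZ, SZ))))
  →4  S(S(S(S(add(Z, SZ)))))
  →5  S^5(Z)

Answer: SAME — A ⇓ S^5(Z), B ⇓ S^5(Z)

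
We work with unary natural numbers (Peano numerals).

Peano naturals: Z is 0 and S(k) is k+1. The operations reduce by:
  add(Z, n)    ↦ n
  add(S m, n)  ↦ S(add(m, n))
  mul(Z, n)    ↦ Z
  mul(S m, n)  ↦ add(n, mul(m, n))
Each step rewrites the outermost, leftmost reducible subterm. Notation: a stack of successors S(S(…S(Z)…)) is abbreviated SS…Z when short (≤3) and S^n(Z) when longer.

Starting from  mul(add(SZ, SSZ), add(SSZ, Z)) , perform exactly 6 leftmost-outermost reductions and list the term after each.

Answer: after 6 steps: S(S(add(add(Z, Z), mul(add(Z, SSZ), add(SSZ, Z)))))

Reduction:
  start: mul(add(SZ, SSZ), add(SSZ, Z))
  step 1: mul(S(add(Z, SSZ)), add(SSZ, Z))
  step 2: add(add(SSZ, Z), mul(add(Z, SSZ), add(SSZ, Z)))
  step 3: add(S(add(SZ, Z)), mul(add(Z, SSZ), add(SSZ, Z)))
  step 4: S(add(add(SZ, Z), mul(add(Z, SSZ), add(SSZ, Z))))
  step 5: S(add(S(add(Z, Z)), mul(add(Z, SSZ), add(SSZ, Z))))
  step 6: S(S(add(add(Z, Z), mul(add(Z, SSZ), add(SSZ, Z)))))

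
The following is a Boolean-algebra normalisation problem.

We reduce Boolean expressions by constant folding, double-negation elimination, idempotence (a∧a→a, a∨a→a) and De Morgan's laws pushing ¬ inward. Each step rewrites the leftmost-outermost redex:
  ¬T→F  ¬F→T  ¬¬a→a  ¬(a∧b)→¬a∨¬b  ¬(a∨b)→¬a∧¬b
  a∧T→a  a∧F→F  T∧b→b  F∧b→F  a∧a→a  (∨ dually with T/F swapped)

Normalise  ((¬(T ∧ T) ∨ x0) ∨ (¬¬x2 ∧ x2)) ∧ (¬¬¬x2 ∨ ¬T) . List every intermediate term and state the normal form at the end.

  start: ((¬(T ∧ T) ∨ x0) ∨ (¬¬x2 ∧ x2)) ∧ (¬¬¬x2 ∨ ¬T)
  →1  (((¬T ∨ ¬T) ∨ x0) ∨ (¬¬x2 ∧ x2)) ∧ (¬¬¬x2 ∨ ¬T)
  →2  ((¬T ∨ x0) ∨ (¬¬x2 ∧ x2)) ∧ (¬¬¬x2 ∨ ¬T)
  →3  ((F ∨ x0) ∨ (¬¬x2 ∧ x2)) ∧ (¬¬¬x2 ∨ ¬T)
  →4  (x0 ∨ (¬¬x2 ∧ x2)) ∧ (¬¬¬x2 ∨ ¬T)
  →5  (x0 ∨ (x2 ∧ x2)) ∧ (¬¬¬x2 ∨ ¬T)
  →6  (x0 ∨ x2) ∧ (¬¬¬x2 ∨ ¬T)
  →7  (x0 ∨ x2) ∧ (¬x2 ∨ ¬T)
  →8  (x0 ∨ x2) ∧ (¬x2 ∨ F)
  →9  (x0 ∨ x2) ∧ ¬x2

Answer: normal form = (x0 ∨ x2) ∧ ¬x2  (in 9 steps)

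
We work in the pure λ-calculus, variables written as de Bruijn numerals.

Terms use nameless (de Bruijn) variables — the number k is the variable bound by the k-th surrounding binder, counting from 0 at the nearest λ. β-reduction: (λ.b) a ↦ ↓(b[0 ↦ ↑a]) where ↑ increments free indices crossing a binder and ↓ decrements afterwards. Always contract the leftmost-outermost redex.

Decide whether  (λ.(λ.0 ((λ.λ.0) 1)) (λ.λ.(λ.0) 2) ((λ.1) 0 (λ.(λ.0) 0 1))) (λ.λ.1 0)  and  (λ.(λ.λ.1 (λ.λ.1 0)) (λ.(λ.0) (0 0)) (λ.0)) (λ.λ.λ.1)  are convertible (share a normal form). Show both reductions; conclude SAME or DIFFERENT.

Term A:
  start: (λ.(λ.0 ((λ.λ.0) 1)) (λ.λ.(λ.0) 2) ((λ.1) 0 (λ.(λ.0) 0 1))) (λ.λ.1 0)
  →1  (λ.0 ((λ.λ.0) (λ.λ.1 0))) (λ.λ.(λ.0) (λ.λ.1 0)) ((λ.λ.λ.1 0) (λ.λ.1 0) (λ.(λ.0) 0 (λ.λ.1 0)))
  →2  (λ.λ.(λ.0) (λ.λ.1 0)) ((λ.λ.0) (λ.λ.1 0)) ((λ.λ.λ.1 0) (λ.λ.1 0) (λ.(λ.0) 0 (λ.λ.1 0)))
  →3  (λ.(λ.0) (λ.λ.1 0)) ((λ.λ.λ.1 0) (λ.λ.1 0) (λ.(λ.0) 0 (λ.λ.1 0)))
  →4  (λ.0) (λ.λ.1 0)
  →5  λ.λ.1 0

Term B:
  start: (λ.(λ.λ.1 (λ.λ.1 0)) (λ.(λ.0) (0 0)) (λ.0)) (λ.λ.λ.1)
  →1  (λ.λ.1 (λ.λ.1 0)) (λ.(λ.0) (0 0)) (λ.0)
  →2  (λ.(λ.(λ.0) (0 0)) (λ.λ.1 0)) (λ.0)
  →3  (λ.(λ.0) (0 0)) (λ.λ.1 0)
  →4  (λ.0) ((λ.λ.1 0) (λ.λ.1 0))
  →5  (λ.λ.1 0) (λ.λ.1 0)
  →6  λ.(λ.λ.1 0) 0
  →7  λ.λ.1 0

Answer: SAME — A ⇓ λ.λ.1 0, B ⇓ λ.λ.1 0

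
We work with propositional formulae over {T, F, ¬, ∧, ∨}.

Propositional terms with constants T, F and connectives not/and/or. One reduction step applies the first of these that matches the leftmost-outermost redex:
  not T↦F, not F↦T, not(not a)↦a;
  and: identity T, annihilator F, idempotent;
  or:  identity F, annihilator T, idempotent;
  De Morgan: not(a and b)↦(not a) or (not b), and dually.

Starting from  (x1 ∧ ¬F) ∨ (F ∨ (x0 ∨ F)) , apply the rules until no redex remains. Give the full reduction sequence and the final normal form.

  start: (x1 ∧ ¬F) ∨ (F ∨ (x0 ∨ F))
  step 1: (x1 ∧ T) ∨ (F ∨ (x0 ∨ F))
  step 2: x1 ∨ (F ∨ (x0 ∨ F))
  step 3: x1 ∨ (x0 ∨ F)
  step 4: x1 ∨ x0

Answer: normal form = x1 ∨ x0  (in 4 steps)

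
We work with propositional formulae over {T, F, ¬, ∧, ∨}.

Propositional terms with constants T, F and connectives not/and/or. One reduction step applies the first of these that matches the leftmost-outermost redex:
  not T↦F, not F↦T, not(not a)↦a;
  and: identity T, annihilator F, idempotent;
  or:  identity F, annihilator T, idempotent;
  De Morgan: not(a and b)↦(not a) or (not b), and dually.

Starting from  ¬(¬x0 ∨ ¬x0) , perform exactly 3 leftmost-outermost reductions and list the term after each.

  start: ¬(¬x0 ∨ ¬x0)
  step 1: ¬¬x0 ∧ ¬¬x0
  step 2: ¬¬x0
  step 3: x0

Answer: after 3 steps: x0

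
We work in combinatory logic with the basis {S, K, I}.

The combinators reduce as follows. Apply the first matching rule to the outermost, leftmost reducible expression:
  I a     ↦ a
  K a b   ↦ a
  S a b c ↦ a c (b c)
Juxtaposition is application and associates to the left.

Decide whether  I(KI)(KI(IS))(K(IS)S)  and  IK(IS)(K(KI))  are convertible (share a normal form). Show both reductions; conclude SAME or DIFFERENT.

Answer: SAME — A ⇓ S, B ⇓ S

Working:
Term A:
  start: I(KI)(KI(IS))(K(IS)S)
  →1  KI(KI(IS))(K(IS)S)
  →2  I(K(IS)S)
  →3  K(IS)S
  →4  IS
  →5  S

Term B:
  start: IK(IS)(K(KI))
  →1  K(IS)(K(KI))
  →2  IS
  →3  S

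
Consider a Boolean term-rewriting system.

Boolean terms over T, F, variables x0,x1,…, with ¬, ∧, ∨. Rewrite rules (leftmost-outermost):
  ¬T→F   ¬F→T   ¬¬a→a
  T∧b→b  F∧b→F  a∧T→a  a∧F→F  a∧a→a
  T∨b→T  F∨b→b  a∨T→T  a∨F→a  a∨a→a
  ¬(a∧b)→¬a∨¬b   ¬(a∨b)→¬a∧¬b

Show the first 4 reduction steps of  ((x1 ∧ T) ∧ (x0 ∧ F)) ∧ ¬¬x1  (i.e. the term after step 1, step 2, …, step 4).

  start: ((x1 ∧ T) ∧ (x0 ∧ F)) ∧ ¬¬x1
  step 1: (x1 ∧ (x0 ∧ F)) ∧ ¬¬x1
  step 2: (x1 ∧ F) ∧ ¬¬x1
  step 3: F ∧ ¬¬x1
  step 4: F

Answer: after 4 steps: F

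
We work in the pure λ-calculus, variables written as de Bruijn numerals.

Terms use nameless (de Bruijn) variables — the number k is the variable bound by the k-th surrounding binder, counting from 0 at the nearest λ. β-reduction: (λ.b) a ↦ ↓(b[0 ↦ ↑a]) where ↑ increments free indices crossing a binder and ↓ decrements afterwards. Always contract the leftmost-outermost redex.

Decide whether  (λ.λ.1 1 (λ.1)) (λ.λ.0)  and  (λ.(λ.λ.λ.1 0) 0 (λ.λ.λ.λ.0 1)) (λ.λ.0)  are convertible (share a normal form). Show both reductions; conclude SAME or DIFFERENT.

Term A:
  start: (λ.λ.1 1 (λ.1)) (λ.λ.0)
  step 1: λ.(λ.λ.0) (λ.λ.0) (λ.1)
  step 2: λ.(λ.0) (λ.1)
  step 3: λ.λ.1

Term B:
  start: (λ.(λ.λ.λ.1 0) 0 (λ.λ.λ.λ.0 1)) (λ.λ.0)
  step 1: (λ.λ.λ.1 0) (λ.λ.0) (λ.λ.λ.λ.0 1)
  step 2: (λ.λ.1 0) (λ.λ.λ.λ.0 1)
  step 3: λ.(λ.λ.λ.λ.0 1) 0
  step 4: λ.λ.λ.λ.0 1

Answer: DIFFERENT — A ⇓ λ.λ.1, B ⇓ λ.λ.λ.λ.0 1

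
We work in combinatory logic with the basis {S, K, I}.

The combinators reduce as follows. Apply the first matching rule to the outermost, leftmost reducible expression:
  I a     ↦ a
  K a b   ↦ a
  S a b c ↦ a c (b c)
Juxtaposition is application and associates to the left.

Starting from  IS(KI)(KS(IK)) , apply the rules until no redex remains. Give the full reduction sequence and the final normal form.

  start: IS(KI)(KS(IK))
  [1] S(KI)(KS(IK))
  [2] S(KI)S

Answer: normal form = S(KI)S  (in 2 steps)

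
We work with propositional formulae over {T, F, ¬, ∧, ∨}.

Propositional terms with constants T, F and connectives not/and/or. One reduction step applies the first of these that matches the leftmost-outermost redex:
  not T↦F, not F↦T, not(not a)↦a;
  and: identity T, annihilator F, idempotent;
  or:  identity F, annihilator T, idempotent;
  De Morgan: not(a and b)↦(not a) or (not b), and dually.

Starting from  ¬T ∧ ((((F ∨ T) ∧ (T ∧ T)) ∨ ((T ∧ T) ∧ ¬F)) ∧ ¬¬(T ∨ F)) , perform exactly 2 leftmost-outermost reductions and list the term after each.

Answer: after 2 steps: F

Reduction:
  start: ¬T ∧ ((((F ∨ T) ∧ (T ∧ T)) ∨ ((T ∧ T) ∧ ¬F)) ∧ ¬¬(T ∨ F))
  [1] F ∧ ((((F ∨ T) ∧ (T ∧ T)) ∨ ((T ∧ T) ∧ ¬F)) ∧ ¬¬(T ∨ F))
  [2] F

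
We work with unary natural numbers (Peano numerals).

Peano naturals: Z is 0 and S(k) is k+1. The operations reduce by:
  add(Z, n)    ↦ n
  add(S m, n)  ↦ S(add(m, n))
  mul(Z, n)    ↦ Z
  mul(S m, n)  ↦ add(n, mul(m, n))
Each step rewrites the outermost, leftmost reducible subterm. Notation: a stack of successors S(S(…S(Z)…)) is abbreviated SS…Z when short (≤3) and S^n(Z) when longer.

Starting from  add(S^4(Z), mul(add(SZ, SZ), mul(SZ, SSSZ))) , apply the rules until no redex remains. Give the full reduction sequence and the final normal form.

Answer: normal form = S^10(Z)  (in 30 steps)

Derivation:
  start: add(S^4(Z), mul(add(SZ, SZ), mul(SZ, SSSZ)))
  →1  S(add(SSSZ, mul(add(SZ, SZ), mul(SZ, SSSZ))))
  →2  S(S(add(SSZ, mul(add(SZ, SZ), mul(SZ, SSSZ)))))
  →3  S(S(S(add(SZ, mul(add(SZ, SZ), mul(SZ, SSSZ))))))
  →4  S(S(S(S(add(Z, mul(add(SZ, SZ), mul(SZ, SSSZ)))))))
  →5  S(S(S(S(mul(add(SZ, SZ), mul(SZ, SSSZ))))))
  →6  S(S(S(S(mul(S(add(Z, SZ)), mul(SZ, SSSZ))))))
  →7  S(S(S(S(add(mul(SZ, SSSZ), mul(add(Z, SZ), mul(SZ, SSSZ)))))))
  →8  S(S(S(S(add(add(SSSZ, mul(Z, SSSZ)), mul(add(Z, SZ), mul(SZ, SSSZ)))))))
  →9  S(S(S(S(add(S(add(SSZ, mul(Z, SSSZ))), mul(add(Z, SZ), mul(SZ, SSSZ)))))))
  →10  S(S(S(S(S(add(add(SSZ, mul(Z, SSSZ)), mul(add(Z, SZ), mul(SZ, SSSZ))))))))
  →11  S(S(S(S(S(add(S(add(SZ, mul(Z, SSSZ))), mul(add(Z, SZ), mul(SZ, SSSZ))))))))
  →12  S(S(S(S(S(S(add(add(SZ, mul(Z, SSSZ)), mul(add(Z, SZ), mul(SZ, SSSZ)))))))))
  →13  S(S(S(S(S(S(add(S(add(Z, mul(Z, SSSZ))), mul(add(Z, SZ), mul(SZ, SSSZ)))))))))
  →14  S(S(S(S(S(S(S(add(add(Z, mul(Z, SSSZ)), mul(add(Z, SZ), mul(SZ, SSSZ))))))))))
  →15  S(S(S(S(S(S(S(add(mul(Z, SSSZ), mul(add(Z, SZ), mul(SZ, SSSZ))))))))))
  →16  S(S(S(S(S(S(S(add(Z, mul(add(Z, SZ), mul(SZ, SSSZ))))))))))
  →17  S(S(S(S(S(S(S(mul(add(Z, SZ), mul(SZ, SSSZ)))))))))
  →18  S(S(S(S(S(S(S(mul(SZ, mul(SZ, SSSZ)))))))))
  →19  S(S(S(S(S(S(S(add(mul(SZ, SSSZ), mul(Z, mul(SZ, SSSZ))))))))))
  →20  S(S(S(S(S(S(S(add(add(SSSZ, mul(Z, SSSZ)), mul(Z, mul(SZ, SSSZ))))))))))
  →21  S(S(S(S(S(S(S(add(S(add(SSZ, mul(Z, SSSZ))), mul(Z, mul(SZ, SSSZ))))))))))
  →22  S(S(S(S(S(S(S(S(add(add(SSZ, mul(Z, SSSZ)), mul(Z, mul(SZ, SSSZ)))))))))))
  →23  S(S(S(S(S(S(S(S(add(S(add(SZ, mul(Z, SSSZ))), mul(Z, mul(SZ, SSSZ)))))))))))
  →24  S(S(S(S(S(S(S(S(S(add(add(SZ, mul(Z, SSSZ)), mul(Z, mul(SZ, SSSZ))))))))))))
  →25  S(S(S(S(S(S(S(S(S(add(S(add(Z, mul(Z, SSSZ))), mul(Z, mul(SZ, SSSZ))))))))))))
  →26  S(S(S(S(S(S(S(S(S(S(add(add(Z, mul(Z, SSSZ)), mul(Z, mul(SZ, SSSZ)))))))))))))
  →27  S(S(S(S(S(S(S(S(S(S(add(mul(Z, SSSZ), mul(Z, mul(SZ, SSSZ)))))))))))))
  →28  S(S(S(S(S(S(S(S(S(S(add(Z, mul(Z, mul(SZ, SSSZ)))))))))))))
  →29  S(S(S(S(S(S(S(S(S(S(mul(Z, mul(SZ, SSSZ))))))))))))
  →30  S^10(Z)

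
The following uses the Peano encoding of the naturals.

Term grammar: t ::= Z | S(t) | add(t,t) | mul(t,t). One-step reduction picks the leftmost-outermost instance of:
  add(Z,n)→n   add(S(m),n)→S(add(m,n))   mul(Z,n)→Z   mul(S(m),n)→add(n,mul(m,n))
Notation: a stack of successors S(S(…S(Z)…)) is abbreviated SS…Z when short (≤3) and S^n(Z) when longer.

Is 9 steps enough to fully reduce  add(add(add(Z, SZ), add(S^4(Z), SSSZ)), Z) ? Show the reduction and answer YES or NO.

  start: add(add(add(Z, SZ), add(S^4(Z), SSSZ)), Z)
  →1  add(add(SZ, add(S^4(Z), SSSZ)), Z)
  →2  add(S(add(Z, add(S^4(Z), SSSZ))), Z)
  →3  S(add(add(Z, add(S^4(Z), SSSZ)), Z))
  →4  S(add(add(S^4(Z), SSSZ), Z))
  →5  S(add(S(add(SSSZ, SSSZ)), Z))
  →6  S(S(add(add(SSSZ, SSSZ), Z)))
  →7  S(S(add(S(add(SSZ, SSSZ)), Z)))
  →8  S(S(S(add(add(SSZ, SSSZ), Z))))
  →9  S(S(S(add(S(add(SZ, SSSZ)), Z))))

Answer: NO — after 9 steps the term is S(S(S(add(S(add(SZ, SSSZ)), Z)))), not yet normal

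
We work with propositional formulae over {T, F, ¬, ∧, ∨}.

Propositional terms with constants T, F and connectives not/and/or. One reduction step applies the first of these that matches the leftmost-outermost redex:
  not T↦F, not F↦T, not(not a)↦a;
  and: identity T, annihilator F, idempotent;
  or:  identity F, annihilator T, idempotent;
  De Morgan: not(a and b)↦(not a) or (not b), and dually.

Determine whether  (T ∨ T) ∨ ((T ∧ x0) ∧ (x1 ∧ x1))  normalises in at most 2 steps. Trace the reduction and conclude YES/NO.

  start: (T ∨ T) ∨ ((T ∧ x0) ∧ (x1 ∧ x1))
  [1] T ∨ ((T ∧ x0) ∧ (x1 ∧ x1))
  [2] T

Answer: YES — reaches normal form T in 2 ≤ 2 steps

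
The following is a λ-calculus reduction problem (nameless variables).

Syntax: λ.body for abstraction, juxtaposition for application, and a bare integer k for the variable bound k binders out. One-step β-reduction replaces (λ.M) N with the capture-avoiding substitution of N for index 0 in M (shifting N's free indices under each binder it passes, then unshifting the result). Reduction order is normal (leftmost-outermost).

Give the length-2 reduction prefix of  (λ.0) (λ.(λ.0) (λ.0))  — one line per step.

  start: (λ.0) (λ.(λ.0) (λ.0))
  step 1: λ.(λ.0) (λ.0)
  step 2: λ.λ.0

Answer: after 2 steps: λ.λ.0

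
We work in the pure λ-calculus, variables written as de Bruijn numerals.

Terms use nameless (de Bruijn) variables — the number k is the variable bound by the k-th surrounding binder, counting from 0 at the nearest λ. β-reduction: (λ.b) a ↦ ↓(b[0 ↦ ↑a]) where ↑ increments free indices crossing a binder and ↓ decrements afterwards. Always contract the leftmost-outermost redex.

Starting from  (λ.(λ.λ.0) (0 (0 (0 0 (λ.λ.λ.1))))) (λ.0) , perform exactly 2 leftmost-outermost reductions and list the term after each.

Answer: after 2 steps: λ.0

Derivation:
  start: (λ.(λ.λ.0) (0 (0 (0 0 (λ.λ.λ.1))))) (λ.0)
  step 1: (λ.λ.0) ((λ.0) ((λ.0) ((λ.0) (λ.0) (λ.λ.λ.1))))
  step 2: λ.0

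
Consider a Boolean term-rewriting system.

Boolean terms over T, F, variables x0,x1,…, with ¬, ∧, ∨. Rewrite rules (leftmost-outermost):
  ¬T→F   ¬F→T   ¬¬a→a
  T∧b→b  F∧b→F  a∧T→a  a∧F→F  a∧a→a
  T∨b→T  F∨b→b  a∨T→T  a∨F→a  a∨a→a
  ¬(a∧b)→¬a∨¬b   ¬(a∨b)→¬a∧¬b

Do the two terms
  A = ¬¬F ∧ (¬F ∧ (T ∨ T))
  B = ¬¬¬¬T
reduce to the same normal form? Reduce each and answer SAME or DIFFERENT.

Answer: DIFFERENT — A ⇓ F, B ⇓ T

Derivation:
Term A:
  start: ¬¬F ∧ (¬F ∧ (T ∨ T))
  step 1: F ∧ (¬F ∧ (T ∨ T))
  step 2: F

Term B:
  start: ¬¬¬¬T
  step 1: ¬¬T
  step 2: T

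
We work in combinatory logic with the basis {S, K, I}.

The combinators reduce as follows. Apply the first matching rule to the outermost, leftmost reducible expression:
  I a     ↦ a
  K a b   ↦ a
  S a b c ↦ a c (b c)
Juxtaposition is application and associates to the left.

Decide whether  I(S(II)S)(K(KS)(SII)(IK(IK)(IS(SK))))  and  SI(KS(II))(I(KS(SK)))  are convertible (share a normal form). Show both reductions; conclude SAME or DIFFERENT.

Answer: SAME — A ⇓ S(SS), B ⇓ S(SS)

Derivation:
Term A:
  start: I(S(II)S)(K(KS)(SII)(IK(IK)(IS(SK))))
  [1] S(II)S(K(KS)(SII)(IK(IK)(IS(SK))))
  [2] II(K(KS)(SII)(IK(IK)(IS(SK))))(S(K(KS)(SII)(IK(IK)(IS(SK)))))
  [3] I(K(KS)(SII)(IK(IK)(IS(SK))))(S(K(KS)(SII)(IK(IK)(IS(SK)))))
  [4] K(KS)(SII)(IK(IK)(IS(SK)))(S(K(KS)(SII)(IK(IK)(IS(SK)))))
  [5] KS(IK(IK)(IS(SK)))(S(K(KS)(SII)(IK(IK)(IS(SK)))))
  [6] S(S(K(KS)(SII)(IK(IK)(IS(SK)))))
  [7] S(S(KS(IK(IK)(IS(SK)))))
  [8] S(SS)

Term B:
  start: SI(KS(II))(I(KS(SK)))
  [1] I(I(KS(SK)))(KS(II)(I(KS(SK))))
  [2] I(KS(SK))(KS(II)(I(KS(SK))))
  [3] KS(SK)(KS(II)(I(KS(SK))))
  [4] S(KS(II)(I(KS(SK))))
  [5] S(S(I(KS(SK))))
  [6] S(S(KS(SK)))
  [7] S(SS)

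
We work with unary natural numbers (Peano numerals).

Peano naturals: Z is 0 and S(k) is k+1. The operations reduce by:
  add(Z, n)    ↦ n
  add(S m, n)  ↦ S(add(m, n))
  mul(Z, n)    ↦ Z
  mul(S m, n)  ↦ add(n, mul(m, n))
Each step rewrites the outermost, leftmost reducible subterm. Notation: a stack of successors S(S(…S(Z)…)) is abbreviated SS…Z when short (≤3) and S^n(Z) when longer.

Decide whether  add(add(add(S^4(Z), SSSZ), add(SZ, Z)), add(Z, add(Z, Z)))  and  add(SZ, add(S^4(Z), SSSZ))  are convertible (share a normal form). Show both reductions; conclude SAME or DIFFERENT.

Term A:
  start: add(add(add(S^4(Z), SSSZ), add(SZ, Z)), add(Z, add(Z, Z)))
  step 1: add(add(S(add(SSSZ, SSSZ)), add(SZ, Z)), add(Z, add(Z, Z)))
  step 2: add(S(add(add(SSSZ, SSSZ), add(SZ, Z))), add(Z, add(Z, Z)))
  step 3: S(add(add(add(SSSZ, SSSZ), add(SZ, Z)), add(Z, add(Z, Z))))
  step 4: S(add(add(S(add(SSZ, SSSZ)), add(SZ, Z)), add(Z, add(Z, Z))))
  step 5: S(add(S(add(add(SSZ, SSSZ), add(SZ, Z))), add(Z, add(Z, Z))))
  step 6: S(S(add(add(add(SSZ, SSSZ), add(SZ, Z)), add(Z, add(Z, Z)))))
  step 7: S(S(add(add(S(add(SZ, SSSZ)), add(SZ, Z)), add(Z, add(Z, Z)))))
  step 8: S(S(add(S(add(add(SZ, SSSZ), add(SZ, Z))), add(Z, add(Z, Z)))))
  step 9: S(S(S(add(add(add(SZ, SSSZ), add(SZ, Z)), add(Z, add(Z, Z))))))
  step 10: S(S(S(add(add(S(add(Z, SSSZ)), add(SZ, Z)), add(Z, add(Z, Z))))))
  step 11: S(S(S(add(S(add(add(Z, SSSZ), add(SZ, Z))), add(Z, add(Z, Z))))))
  step 12: S(S(S(S(add(add(add(Z, SSSZ), add(SZ, Z)), add(Z, add(Z, Z)))))))
  step 13: S(S(S(S(add(add(SSSZ, add(SZ, Z)), add(Z, add(Z, Z)))))))
  step 14: S(S(S(S(add(S(add(SSZ, add(SZ, Z))), add(Z, add(Z, Z)))))))
  step 15: S(S(S(S(S(add(add(SSZ, add(SZ, Z)), add(Z, add(Z, Z))))))))
  step 16: S(S(S(S(S(add(S(add(SZ, add(SZ, Z))), add(Z, add(Z, Z))))))))
  step 17: S(S(S(S(S(S(add(add(SZ, add(SZ, Z)), add(Z, add(Z, Z)))))))))
  step 18: S(S(S(S(S(S(add(S(add(Z, add(SZ, Z))), add(Z, add(Z, Z)))))))))
  step 19: S(S(S(S(S(S(S(add(add(Z, add(SZ, Z)), add(Z, add(Z, Z))))))))))
  step 20: S(S(S(S(S(S(S(add(add(SZ, Z), add(Z, add(Z, Z))))))))))
  step 21: S(S(S(S(S(S(S(add(S(add(Z, Z)), add(Z, add(Z, Z))))))))))
  step 22: S(S(S(S(S(S(S(S(add(add(Z, Z), add(Z, add(Z, Z)))))))))))
  step 23: S(S(S(S(S(S(S(S(add(Z, add(Z, add(Z, Z)))))))))))
  step 24: S(S(S(S(S(S(S(S(add(Z, add(Z, Z))))))))))
  step 25: S(S(S(S(S(S(S(S(add(Z, Z)))))))))
  step 26: S^8(Z)

Term B:
  start: add(SZ, add(S^4(Z), SSSZ))
  step 1: S(add(Z, add(S^4(Z), SSSZ)))
  step 2: S(add(S^4(Z), SSSZ))
  step 3: S(S(add(SSSZ, SSSZ)))
  step 4: S(S(S(add(SSZ, SSSZ))))
  step 5: S(S(S(S(add(SZ, SSSZ)))))
  step 6: S(S(S(S(S(add(Z, SSSZ))))))
  step 7: S^8(Z)

Answer: SAME — A ⇓ S^8(Z), B ⇓ S^8(Z)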